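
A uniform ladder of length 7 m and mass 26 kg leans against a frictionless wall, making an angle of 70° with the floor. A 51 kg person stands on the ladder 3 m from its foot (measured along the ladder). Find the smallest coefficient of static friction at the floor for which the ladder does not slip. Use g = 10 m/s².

Taking torques about the foot of the ladder:
Ladder weight 26×10 = 260 N acts at 3.5 m along the ladder; its horizontal arm is 3.5·cos70° = 1.197 m → τ = 311.2 N·m clockwise.
Person: 51×10 = 510 N at 3 m → arm 1.026 m → τ = 523.3 N·m clockwise.
Wall normal N acts horizontally at the top; its moment arm is the height L sinθ = 7·sin70° = 6.578 m, counterclockwise.
Setting net torque to zero: N × 6.578 = 834.5 → N = 126.9 N.
ΣFx = 0 ⇒ f = N_wall = 126.9 N. ΣFy = 0 ⇒ N_floor = 770 N.
μ_min = f / N_floor = 126.9 / 770 = 0.165.

μ_min ≈ 0.165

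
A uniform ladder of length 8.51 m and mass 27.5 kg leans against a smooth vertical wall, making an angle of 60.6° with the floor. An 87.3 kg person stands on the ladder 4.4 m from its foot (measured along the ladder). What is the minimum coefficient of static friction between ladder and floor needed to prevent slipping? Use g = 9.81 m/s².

Take moments about the foot of the ladder.
Ladder weight 27.5×9.81 = 269.8 N acts at 4.255 m along the ladder; its horizontal arm is 4.255·cos60.6° = 2.089 m → τ = 563.6 N·m clockwise.
Person: 87.3×9.81 = 856.4 N at 4.4 m → arm 2.16 m → τ = 1850 N·m clockwise.
Wall normal N acts horizontally at the top; its moment arm is the height L sinθ = 8.51·sin60.6° = 7.414 m, counterclockwise.
Στ = 0 ⇒ N × 7.414 = 2414 ⇒ N = 325.6 N.
ΣFx = 0 ⇒ f = N_wall = 325.6 N. ΣFy = 0 ⇒ N_floor = 1126 N.
μ_min = f / N_floor = 325.6 / 1126 = 0.289.

μ_min ≈ 0.289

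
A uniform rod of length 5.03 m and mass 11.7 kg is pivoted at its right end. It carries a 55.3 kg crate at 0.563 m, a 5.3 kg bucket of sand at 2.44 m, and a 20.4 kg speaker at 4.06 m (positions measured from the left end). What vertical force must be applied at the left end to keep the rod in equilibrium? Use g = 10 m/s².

F ≈ 616 N

Taking torques about the right end:
Beam weight: 11.7 × 10 = 117 N down at 2.515 m → arm 2.515 m, τ = 117 × 2.515 = 294.3 N·m counterclockwise.
Crate: 55.3 × 10 = 553 N down at 0.563 m → arm 4.467 m, τ = 553 × 4.467 = 2470 N·m counterclockwise.
Bucket of sand: 5.3 × 10 = 53 N down at 2.44 m → arm 2.59 m, τ = 53 × 2.59 = 137.3 N·m counterclockwise.
Speaker: 20.4 × 10 = 204 N down at 4.06 m → arm 0.97 m, τ = 204 × 0.97 = 197.9 N·m counterclockwise.
Net moment of the loads = 3100 N·m counterclockwise.
The upward force F acts at the left end, arm 5.03 m, giving F × 5.03 clockwise.
Setting net torque to zero: F × 5.03 = 3100 → F = 3100 / 5.03 = 616 N.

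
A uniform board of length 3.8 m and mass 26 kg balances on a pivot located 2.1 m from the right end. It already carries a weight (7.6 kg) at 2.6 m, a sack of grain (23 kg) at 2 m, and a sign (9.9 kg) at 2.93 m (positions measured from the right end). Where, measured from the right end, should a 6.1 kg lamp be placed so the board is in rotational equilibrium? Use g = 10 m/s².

x ≈ 1.36 m from the right end

Taking torques about the pivot (at 2.1 m from the right end):
Beam weight: 26 × 10 = 260 N down at 1.9 m → arm 0.2 m, τ = 260 × 0.2 = 52 N·m clockwise.
Weight: 7.6 × 10 = 76 N down at 2.6 m → arm 0.5 m, τ = 76 × 0.5 = 38 N·m counterclockwise.
Sack of grain: 23 × 10 = 230 N down at 2 m → arm 0.1 m, τ = 230 × 0.1 = 23 N·m clockwise.
Sign: 9.9 × 10 = 99 N down at 2.93 m → arm 0.83 m, τ = 99 × 0.83 = 82.17 N·m counterclockwise.
Net moment of existing loads = 45.17 N·m counterclockwise.
The lamp weighs 6.1 × 10 = 61 N and must supply an equal clockwise moment, so its lever arm about the pivot is 45.17 / 61 = 0.74 m.
That puts it at 2.1 − 0.74 = 1.36 m from the right end.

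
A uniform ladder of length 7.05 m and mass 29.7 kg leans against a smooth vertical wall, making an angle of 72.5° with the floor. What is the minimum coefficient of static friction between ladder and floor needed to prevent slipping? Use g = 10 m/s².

Choose the foot of the ladder as the axis so the floor normal and friction both act there and drop out.
Ladder weight 29.7×10 = 297 N acts at 3.525 m along the ladder; its horizontal arm is 3.525·cos72.5° = 1.06 m → τ = 314.8 N·m clockwise.
Wall normal N acts horizontally at the top; its moment arm is the height L sinθ = 7.05·sin72.5° = 6.724 m, counterclockwise.
Balancing moments: N × 6.724 = 314.8, giving N = 46.82 N.
ΣFx = 0 ⇒ f = N_wall = 46.82 N. ΣFy = 0 ⇒ N_floor = 297 N.
μ_min = f / N_floor = 46.82 / 297 = 0.158.

μ_min ≈ 0.158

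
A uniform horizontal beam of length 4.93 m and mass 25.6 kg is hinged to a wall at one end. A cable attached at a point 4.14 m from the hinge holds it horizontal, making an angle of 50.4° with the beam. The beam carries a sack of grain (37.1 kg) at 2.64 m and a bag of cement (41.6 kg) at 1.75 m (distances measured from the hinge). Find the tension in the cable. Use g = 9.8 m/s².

Choose the hinge as the axis so the unknown hinge reaction has zero arm there.
Beam weight: 25.6 × 9.8 = 250.9 N down at 2.465 m → arm 2.465 m, τ = 250.9 × 2.465 = 618.5 N·m clockwise.
Sack of grain: 37.1 × 9.8 = 363.6 N down at 2.64 m → arm 2.64 m, τ = 363.6 × 2.64 = 959.9 N·m clockwise.
Bag of cement: 41.6 × 9.8 = 407.7 N down at 1.75 m → arm 1.75 m, τ = 407.7 × 1.75 = 713.5 N·m clockwise.
Total clockwise load moment = 2292 N·m.
The cable tension T acts at 4.14 m; only its component perpendicular to the beam, T sinθ, produces torque. sin 50.4° = 0.7705.
Setting net torque to zero: T × 4.14 × 0.7705 = 2292 → T = 2292 / 3.19 = 718 N.

T ≈ 718 N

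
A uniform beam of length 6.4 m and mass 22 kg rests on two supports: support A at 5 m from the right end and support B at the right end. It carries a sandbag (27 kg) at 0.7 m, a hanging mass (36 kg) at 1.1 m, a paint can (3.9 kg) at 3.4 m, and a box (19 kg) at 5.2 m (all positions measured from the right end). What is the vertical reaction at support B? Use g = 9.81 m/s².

About support A:
Beam weight: 22 × 9.81 = 215.8 N down at 3.2 m → arm 1.8 m, τ = 215.8 × 1.8 = 388.4 N·m clockwise.
Sandbag: 27 × 9.81 = 264.9 N down at 0.7 m → arm 4.3 m, τ = 264.9 × 4.3 = 1139 N·m clockwise.
Hanging mass: 36 × 9.81 = 353.2 N down at 1.1 m → arm 3.9 m, τ = 353.2 × 3.9 = 1377 N·m clockwise.
Paint can: 3.9 × 9.81 = 38.26 N down at 3.4 m → arm 1.6 m, τ = 38.26 × 1.6 = 61.22 N·m clockwise.
Box: 19 × 9.81 = 186.4 N down at 5.2 m → arm 0.2 m, τ = 186.4 × 0.2 = 37.28 N·m counterclockwise.
Net load moment about support A = 2928 N·m clockwise.
Reaction R at support B is upward at 0 m, arm 5 m → moment R × 5 counterclockwise.
For rotational equilibrium, R × 5 = 2928, so R = 586 N.

R_B ≈ 586 N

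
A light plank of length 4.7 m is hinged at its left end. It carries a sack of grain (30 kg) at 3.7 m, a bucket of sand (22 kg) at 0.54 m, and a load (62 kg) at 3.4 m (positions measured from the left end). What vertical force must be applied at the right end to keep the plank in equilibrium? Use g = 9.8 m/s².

Take moments about the left end.
Sack of grain: 30 × 9.8 = 294 N down at 3.7 m → arm 3.7 m, τ = 294 × 3.7 = 1088 N·m clockwise.
Bucket of sand: 22 × 9.8 = 215.6 N down at 0.54 m → arm 0.54 m, τ = 215.6 × 0.54 = 116.4 N·m clockwise.
Load: 62 × 9.8 = 607.6 N down at 3.4 m → arm 3.4 m, τ = 607.6 × 3.4 = 2066 N·m clockwise.
Net moment of the loads = 3270 N·m clockwise.
The upward force F acts at the right end, arm 4.7 m, giving F × 4.7 counterclockwise.
Setting net torque to zero: F × 4.7 = 3270 → F = 3270 / 4.7 = 696 N.

F ≈ 696 N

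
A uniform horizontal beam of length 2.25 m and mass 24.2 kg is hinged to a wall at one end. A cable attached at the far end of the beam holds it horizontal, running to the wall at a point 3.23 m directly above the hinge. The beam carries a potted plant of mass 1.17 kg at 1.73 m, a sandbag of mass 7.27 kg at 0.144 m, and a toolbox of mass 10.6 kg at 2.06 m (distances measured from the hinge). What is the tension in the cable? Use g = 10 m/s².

Choose the hinge as the axis so the unknown hinge reaction has zero arm there.
Beam weight: 24.2 × 10 = 242 N down at 1.125 m → arm 1.125 m, τ = 242 × 1.125 = 272.2 N·m clockwise.
Potted plant: 1.17 × 10 = 11.7 N down at 1.73 m → arm 1.73 m, τ = 11.7 × 1.73 = 20.24 N·m clockwise.
Sandbag: 7.27 × 10 = 72.7 N down at 0.144 m → arm 0.144 m, τ = 72.7 × 0.144 = 10.47 N·m clockwise.
Toolbox: 10.6 × 10 = 106 N down at 2.06 m → arm 2.06 m, τ = 106 × 2.06 = 218.4 N·m clockwise.
Total clockwise load moment = 521.3 N·m.
The cable tension T acts at 2.25 m; only its component perpendicular to the beam, T sinθ, produces torque. sinθ = h/√(h²+d²) = 3.23/√(3.23²+2.25²) = 0.8205.
Setting net torque to zero: T × 2.25 × 0.8205 = 521.3 → T = 521.3 / 1.846 = 282 N.

T ≈ 282 N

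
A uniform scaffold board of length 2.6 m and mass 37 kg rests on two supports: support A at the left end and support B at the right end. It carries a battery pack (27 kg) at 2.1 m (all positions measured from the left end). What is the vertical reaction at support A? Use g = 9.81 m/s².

Choose support B as the axis so its reaction then has zero moment arm.
Beam weight: 37 × 9.81 = 363 N down at 1.3 m → arm 1.3 m, τ = 363 × 1.3 = 471.9 N·m counterclockwise.
Battery pack: 27 × 9.81 = 264.9 N down at 2.1 m → arm 0.5 m, τ = 264.9 × 0.5 = 132.4 N·m counterclockwise.
Net load moment about support B = 604.3 N·m counterclockwise.
Reaction R at support A is upward at 0 m, arm 2.6 m → moment R × 2.6 clockwise.
Balancing moments: R × 2.6 = 604.3, giving R = 232 N.

R_A ≈ 232 N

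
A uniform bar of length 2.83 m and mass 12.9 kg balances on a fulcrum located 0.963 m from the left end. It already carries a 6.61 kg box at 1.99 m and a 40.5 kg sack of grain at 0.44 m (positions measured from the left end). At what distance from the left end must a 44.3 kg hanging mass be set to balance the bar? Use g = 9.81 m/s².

Choose the fulcrum (at 0.963 m from the left end) as the axis so the support reaction has zero arm there.
Beam weight: 12.9 × 9.81 = 126.5 N down at 1.415 m → arm 0.452 m, τ = 126.5 × 0.452 = 57.18 N·m clockwise.
Box: 6.61 × 9.81 = 64.84 N down at 1.99 m → arm 1.027 m, τ = 64.84 × 1.027 = 66.59 N·m clockwise.
Sack of grain: 40.5 × 9.81 = 397.3 N down at 0.44 m → arm 0.523 m, τ = 397.3 × 0.523 = 207.8 N·m counterclockwise.
Net moment of existing loads = 84.03 N·m counterclockwise.
The hanging mass weighs 44.3 × 9.81 = 434.6 N and must supply an equal clockwise moment, so its lever arm about the fulcrum is 84.03 / 434.6 = 0.193 m.
That puts it at 0.963 + 0.193 = 1.16 m from the left end.

x ≈ 1.16 m from the left end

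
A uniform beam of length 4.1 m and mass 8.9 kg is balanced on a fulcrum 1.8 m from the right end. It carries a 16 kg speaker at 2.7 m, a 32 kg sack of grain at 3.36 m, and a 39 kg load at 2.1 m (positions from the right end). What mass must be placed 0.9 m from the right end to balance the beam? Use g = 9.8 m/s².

Choose the fulcrum (at 1.8 m from the right end) as the axis so the support reaction has zero arm there.
Beam weight: 8.9 × 9.8 = 87.22 N down at 2.05 m → arm 0.25 m, τ = 87.22 × 0.25 = 21.8 N·m counterclockwise.
Speaker: 16 × 9.8 = 156.8 N down at 2.7 m → arm 0.9 m, τ = 156.8 × 0.9 = 141.1 N·m counterclockwise.
Sack of grain: 32 × 9.8 = 313.6 N down at 3.36 m → arm 1.56 m, τ = 313.6 × 1.56 = 489.2 N·m counterclockwise.
Load: 39 × 9.8 = 382.2 N down at 2.1 m → arm 0.3 m, τ = 382.2 × 0.3 = 114.7 N·m counterclockwise.
Net moment of known loads = 766.8 N·m counterclockwise.
An unknown mass m at 0.9 m has arm 0.9 m; its moment is m·g·0.9 clockwise.
Balancing moments: m × 9.8 × 0.9 = 766.8, giving m = 766.8 / (9.8 × 0.9) = 86.9 kg.

m ≈ 86.9 kg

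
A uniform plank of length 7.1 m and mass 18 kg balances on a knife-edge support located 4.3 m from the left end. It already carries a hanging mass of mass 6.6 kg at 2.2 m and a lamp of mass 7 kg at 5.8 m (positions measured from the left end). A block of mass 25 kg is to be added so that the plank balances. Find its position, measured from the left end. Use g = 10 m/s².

Choose the knife-edge support (at 4.3 m from the left end) as the axis so the support reaction has zero arm there.
Beam weight: 18 × 10 = 180 N down at 3.55 m → arm 0.75 m, τ = 180 × 0.75 = 135 N·m counterclockwise.
Hanging mass: 6.6 × 10 = 66 N down at 2.2 m → arm 2.1 m, τ = 66 × 2.1 = 138.6 N·m counterclockwise.
Lamp: 7 × 10 = 70 N down at 5.8 m → arm 1.5 m, τ = 70 × 1.5 = 105 N·m clockwise.
Net moment of existing loads = 168.6 N·m counterclockwise.
The block weighs 25 × 10 = 250 N and must supply an equal clockwise moment, so its lever arm about the knife-edge support is 168.6 / 250 = 0.674 m.
That puts it at 4.3 + 0.674 = 4.97 m from the left end.

x ≈ 4.97 m from the left end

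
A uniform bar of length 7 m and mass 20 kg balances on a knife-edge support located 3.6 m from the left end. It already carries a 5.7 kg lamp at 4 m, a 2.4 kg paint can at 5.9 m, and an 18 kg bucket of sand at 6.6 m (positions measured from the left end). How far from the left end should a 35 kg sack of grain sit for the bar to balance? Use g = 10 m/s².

x ≈ 1.89 m from the left end

About the knife-edge support (at 3.6 m from the left end):
Beam weight: 20 × 10 = 200 N down at 3.5 m → arm 0.1 m, τ = 200 × 0.1 = 20 N·m counterclockwise.
Lamp: 5.7 × 10 = 57 N down at 4 m → arm 0.4 m, τ = 57 × 0.4 = 22.8 N·m clockwise.
Paint can: 2.4 × 10 = 24 N down at 5.9 m → arm 2.3 m, τ = 24 × 2.3 = 55.2 N·m clockwise.
Bucket of sand: 18 × 10 = 180 N down at 6.6 m → arm 3 m, τ = 180 × 3 = 540 N·m clockwise.
Net moment of existing loads = 598 N·m clockwise.
The sack of grain weighs 35 × 10 = 350 N and must supply an equal counterclockwise moment, so its lever arm about the knife-edge support is 598 / 350 = 1.71 m.
That puts it at 3.6 − 1.71 = 1.89 m from the left end.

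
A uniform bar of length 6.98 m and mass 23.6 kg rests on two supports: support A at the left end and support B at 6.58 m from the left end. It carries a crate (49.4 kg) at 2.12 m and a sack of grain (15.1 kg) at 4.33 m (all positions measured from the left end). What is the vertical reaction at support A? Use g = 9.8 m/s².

R_A ≈ 487 N

Sum moments about support B (its reaction then has zero moment arm).
Beam weight: 23.6 × 9.8 = 231.3 N down at 3.49 m → arm 3.09 m, τ = 231.3 × 3.09 = 714.7 N·m counterclockwise.
Crate: 49.4 × 9.8 = 484.1 N down at 2.12 m → arm 4.46 m, τ = 484.1 × 4.46 = 2159 N·m counterclockwise.
Sack of grain: 15.1 × 9.8 = 148 N down at 4.33 m → arm 2.25 m, τ = 148 × 2.25 = 333 N·m counterclockwise.
Net load moment about support B = 3207 N·m counterclockwise.
Reaction R at support A is upward at 0 m, arm 6.58 m → moment R × 6.58 clockwise.
For rotational equilibrium, R × 6.58 = 3207, so R = 487 N.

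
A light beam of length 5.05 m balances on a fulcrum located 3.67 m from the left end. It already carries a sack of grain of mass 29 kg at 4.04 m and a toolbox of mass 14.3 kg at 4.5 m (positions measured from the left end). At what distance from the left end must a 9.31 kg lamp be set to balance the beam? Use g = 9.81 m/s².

x ≈ 1.24 m from the left end

Take moments about the fulcrum (at 3.67 m from the left end).
Sack of grain: 29 × 9.81 = 284.5 N down at 4.04 m → arm 0.37 m, τ = 284.5 × 0.37 = 105.3 N·m clockwise.
Toolbox: 14.3 × 9.81 = 140.3 N down at 4.5 m → arm 0.83 m, τ = 140.3 × 0.83 = 116.4 N·m clockwise.
Net moment of existing loads = 221.7 N·m clockwise.
The lamp weighs 9.31 × 9.81 = 91.33 N and must supply an equal counterclockwise moment, so its lever arm about the fulcrum is 221.7 / 91.33 = 2.43 m.
That puts it at 3.67 − 2.43 = 1.24 m from the left end.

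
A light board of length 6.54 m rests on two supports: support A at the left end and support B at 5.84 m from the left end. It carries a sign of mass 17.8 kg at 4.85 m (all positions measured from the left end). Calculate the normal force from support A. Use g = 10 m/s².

Taking torques about support B:
Sign: 17.8 × 10 = 178 N down at 4.85 m → arm 0.99 m, τ = 178 × 0.99 = 176.2 N·m counterclockwise.
Net load moment about support B = 176.2 N·m counterclockwise.
Reaction R at support A is upward at 0 m, arm 5.84 m → moment R × 5.84 clockwise.
Στ = 0 ⇒ R × 5.84 = 176.2 ⇒ R = 30.2 N.

R_A ≈ 30.2 N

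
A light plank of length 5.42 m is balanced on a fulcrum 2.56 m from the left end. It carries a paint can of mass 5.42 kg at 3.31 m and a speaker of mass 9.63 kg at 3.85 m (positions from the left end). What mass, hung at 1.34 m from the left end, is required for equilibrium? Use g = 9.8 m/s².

m ≈ 13.5 kg

Choose the fulcrum (at 2.56 m from the left end) as the axis so the support reaction has zero arm there.
Paint can: 5.42 × 9.8 = 53.12 N down at 3.31 m → arm 0.75 m, τ = 53.12 × 0.75 = 39.84 N·m clockwise.
Speaker: 9.63 × 9.8 = 94.37 N down at 3.85 m → arm 1.29 m, τ = 94.37 × 1.29 = 121.7 N·m clockwise.
Net moment of known loads = 161.5 N·m clockwise.
An unknown mass m at 1.34 m has arm 1.22 m; its moment is m·g·1.22 counterclockwise.
Setting net torque to zero: m × 9.8 × 1.22 = 161.5 → m = 161.5 / (9.8 × 1.22) = 13.5 kg.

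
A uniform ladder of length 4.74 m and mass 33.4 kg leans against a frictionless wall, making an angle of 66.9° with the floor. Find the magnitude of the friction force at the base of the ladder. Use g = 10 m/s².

Choose the foot of the ladder as the axis so the floor normal and friction both act there and drop out.
Ladder weight 33.4×10 = 334 N acts at 2.37 m along the ladder; its horizontal arm is 2.37·cos66.9° = 0.9298 m → τ = 310.6 N·m clockwise.
Wall normal N acts horizontally at the top; its moment arm is the height L sinθ = 4.74·sin66.9° = 4.36 m, counterclockwise.
For rotational equilibrium, N × 4.36 = 310.6, so N = 71.2 N.
ΣFx = 0: friction at the foot balances the wall's push, so f = N_wall = 71.2 N.

f ≈ 71.2 N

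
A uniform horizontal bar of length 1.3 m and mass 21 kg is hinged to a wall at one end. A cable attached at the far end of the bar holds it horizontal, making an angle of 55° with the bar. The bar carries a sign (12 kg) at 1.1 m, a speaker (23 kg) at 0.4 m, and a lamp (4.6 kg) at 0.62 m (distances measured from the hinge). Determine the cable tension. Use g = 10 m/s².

Choose the hinge as the axis so the unknown hinge reaction has zero arm there.
Beam weight: 21 × 10 = 210 N down at 0.65 m → arm 0.65 m, τ = 210 × 0.65 = 136.5 N·m clockwise.
Sign: 12 × 10 = 120 N down at 1.1 m → arm 1.1 m, τ = 120 × 1.1 = 132 N·m clockwise.
Speaker: 23 × 10 = 230 N down at 0.4 m → arm 0.4 m, τ = 230 × 0.4 = 92 N·m clockwise.
Lamp: 4.6 × 10 = 46 N down at 0.62 m → arm 0.62 m, τ = 46 × 0.62 = 28.52 N·m clockwise.
Total clockwise load moment = 389 N·m.
The cable tension T acts at 1.3 m; only its component perpendicular to the bar, T sinθ, produces torque. sin 55° = 0.8192.
Στ = 0 ⇒ T × 1.3 × 0.8192 = 389 ⇒ T = 389 / 1.065 = 365 N.

T ≈ 365 N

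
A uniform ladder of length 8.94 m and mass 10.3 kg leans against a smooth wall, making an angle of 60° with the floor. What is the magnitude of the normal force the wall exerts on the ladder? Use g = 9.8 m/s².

N_wall ≈ 29.1 N

Sum moments about the foot of the ladder (the floor normal and friction both act there and drop out).
Ladder weight 10.3×9.8 = 100.9 N acts at 4.47 m along the ladder; its horizontal arm is 4.47·cos60° = 2.235 m → τ = 225.5 N·m clockwise.
Wall normal N acts horizontally at the top; its moment arm is the height L sinθ = 8.94·sin60° = 7.742 m, counterclockwise.
Setting net torque to zero: N × 7.742 = 225.5 → N = 29.1 N.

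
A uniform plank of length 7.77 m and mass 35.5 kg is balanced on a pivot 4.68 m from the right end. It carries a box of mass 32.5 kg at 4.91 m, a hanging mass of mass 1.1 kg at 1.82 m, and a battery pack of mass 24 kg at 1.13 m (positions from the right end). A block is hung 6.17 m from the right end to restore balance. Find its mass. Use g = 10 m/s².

Taking torques about the pivot (at 4.68 m from the right end):
Beam weight: 35.5 × 10 = 355 N down at 3.885 m → arm 0.795 m, τ = 355 × 0.795 = 282.2 N·m clockwise.
Box: 32.5 × 10 = 325 N down at 4.91 m → arm 0.23 m, τ = 325 × 0.23 = 74.75 N·m counterclockwise.
Hanging mass: 1.1 × 10 = 11 N down at 1.82 m → arm 2.86 m, τ = 11 × 2.86 = 31.46 N·m clockwise.
Battery pack: 24 × 10 = 240 N down at 1.13 m → arm 3.55 m, τ = 240 × 3.55 = 852 N·m clockwise.
Net moment of known loads = 1091 N·m clockwise.
An unknown mass m at 6.17 m has arm 1.49 m; its moment is m·g·1.49 counterclockwise.
For rotational equilibrium, m × 10 × 1.49 = 1091, so m = 1091 / (10 × 1.49) = 73.2 kg.

m ≈ 73.2 kg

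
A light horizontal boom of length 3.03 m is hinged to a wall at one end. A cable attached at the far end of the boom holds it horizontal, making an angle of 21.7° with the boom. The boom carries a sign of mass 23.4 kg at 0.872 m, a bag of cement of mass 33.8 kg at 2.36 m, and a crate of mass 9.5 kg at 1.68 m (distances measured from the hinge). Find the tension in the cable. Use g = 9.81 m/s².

Take moments about the hinge.
Sign: 23.4 × 9.81 = 229.6 N down at 0.872 m → arm 0.872 m, τ = 229.6 × 0.872 = 200.2 N·m clockwise.
Bag of cement: 33.8 × 9.81 = 331.6 N down at 2.36 m → arm 2.36 m, τ = 331.6 × 2.36 = 782.6 N·m clockwise.
Crate: 9.5 × 9.81 = 93.2 N down at 1.68 m → arm 1.68 m, τ = 93.2 × 1.68 = 156.6 N·m clockwise.
Total clockwise load moment = 1139 N·m.
The cable tension T acts at 3.03 m; only its component perpendicular to the boom, T sinθ, produces torque. sin 21.7° = 0.3697.
Setting net torque to zero: T × 3.03 × 0.3697 = 1139 → T = 1139 / 1.12 = 1020 N.

T ≈ 1020 N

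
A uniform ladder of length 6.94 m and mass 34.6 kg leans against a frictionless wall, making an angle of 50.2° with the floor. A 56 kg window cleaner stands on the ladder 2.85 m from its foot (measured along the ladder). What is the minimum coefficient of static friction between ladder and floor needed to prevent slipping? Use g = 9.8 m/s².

μ_min ≈ 0.371

Take moments about the foot of the ladder.
Ladder weight 34.6×9.8 = 339.1 N acts at 3.47 m along the ladder; its horizontal arm is 3.47·cos50.2° = 2.221 m → τ = 753.1 N·m clockwise.
Window cleaner: 56×9.8 = 548.8 N at 2.85 m → arm 1.824 m → τ = 1001 N·m clockwise.
Wall normal N acts horizontally at the top; its moment arm is the height L sinθ = 6.94·sin50.2° = 5.332 m, counterclockwise.
For rotational equilibrium, N × 5.332 = 1754, so N = 329 N.
ΣFx = 0 ⇒ f = N_wall = 329 N. ΣFy = 0 ⇒ N_floor = 887.9 N.
μ_min = f / N_floor = 329 / 887.9 = 0.371.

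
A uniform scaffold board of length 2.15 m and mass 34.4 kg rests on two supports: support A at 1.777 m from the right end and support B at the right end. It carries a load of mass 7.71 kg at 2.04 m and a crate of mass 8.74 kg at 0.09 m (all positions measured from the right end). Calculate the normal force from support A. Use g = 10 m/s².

Taking torques about support B:
Beam weight: 34.4 × 10 = 344 N down at 1.075 m → arm 1.075 m, τ = 344 × 1.075 = 369.8 N·m counterclockwise.
Load: 7.71 × 10 = 77.1 N down at 2.04 m → arm 2.04 m, τ = 77.1 × 2.04 = 157.3 N·m counterclockwise.
Crate: 8.74 × 10 = 87.4 N down at 0.09 m → arm 0.09 m, τ = 87.4 × 0.09 = 7.866 N·m counterclockwise.
Net load moment about support B = 535 N·m counterclockwise.
Reaction R at support A is upward at 1.777 m, arm 1.777 m → moment R × 1.777 clockwise.
Στ = 0 ⇒ R × 1.777 = 535 ⇒ R = 301 N.

R_A ≈ 301 N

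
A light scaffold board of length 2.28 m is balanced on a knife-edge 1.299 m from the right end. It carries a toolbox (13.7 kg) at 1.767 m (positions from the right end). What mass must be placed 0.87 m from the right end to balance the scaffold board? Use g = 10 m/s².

m ≈ 14.9 kg

Take moments about the knife-edge (at 1.299 m from the right end).
Toolbox: 13.7 × 10 = 137 N down at 1.767 m → arm 0.468 m, τ = 137 × 0.468 = 64.12 N·m counterclockwise.
Net moment of known loads = 64.12 N·m counterclockwise.
An unknown mass m at 0.87 m has arm 0.429 m; its moment is m·g·0.429 clockwise.
Balancing moments: m × 10 × 0.429 = 64.12, giving m = 64.12 / (10 × 0.429) = 14.9 kg.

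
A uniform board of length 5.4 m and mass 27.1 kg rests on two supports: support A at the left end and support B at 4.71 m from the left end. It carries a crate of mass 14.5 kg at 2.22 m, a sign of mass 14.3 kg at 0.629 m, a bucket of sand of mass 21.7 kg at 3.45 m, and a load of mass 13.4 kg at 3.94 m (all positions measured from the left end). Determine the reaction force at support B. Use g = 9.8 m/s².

R_B ≈ 504 N

Choose support A as the axis so its reaction then has zero moment arm.
Beam weight: 27.1 × 9.8 = 265.6 N down at 2.7 m → arm 2.7 m, τ = 265.6 × 2.7 = 717.1 N·m clockwise.
Crate: 14.5 × 9.8 = 142.1 N down at 2.22 m → arm 2.22 m, τ = 142.1 × 2.22 = 315.5 N·m clockwise.
Sign: 14.3 × 9.8 = 140.1 N down at 0.629 m → arm 0.629 m, τ = 140.1 × 0.629 = 88.12 N·m clockwise.
Bucket of sand: 21.7 × 9.8 = 212.7 N down at 3.45 m → arm 3.45 m, τ = 212.7 × 3.45 = 733.8 N·m clockwise.
Load: 13.4 × 9.8 = 131.3 N down at 3.94 m → arm 3.94 m, τ = 131.3 × 3.94 = 517.3 N·m clockwise.
Net load moment about support A = 2372 N·m clockwise.
Reaction R at support B is upward at 4.71 m, arm 4.71 m → moment R × 4.71 counterclockwise.
Στ = 0 ⇒ R × 4.71 = 2372 ⇒ R = 504 N.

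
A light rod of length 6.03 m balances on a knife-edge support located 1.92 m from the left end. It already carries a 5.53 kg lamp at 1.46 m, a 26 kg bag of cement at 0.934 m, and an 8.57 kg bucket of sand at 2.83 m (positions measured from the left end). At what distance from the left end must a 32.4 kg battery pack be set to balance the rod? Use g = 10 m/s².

x ≈ 2.55 m from the left end

Choose the knife-edge support (at 1.92 m from the left end) as the axis so the support reaction has zero arm there.
Lamp: 5.53 × 10 = 55.3 N down at 1.46 m → arm 0.46 m, τ = 55.3 × 0.46 = 25.44 N·m counterclockwise.
Bag of cement: 26 × 10 = 260 N down at 0.934 m → arm 0.986 m, τ = 260 × 0.986 = 256.4 N·m counterclockwise.
Bucket of sand: 8.57 × 10 = 85.7 N down at 2.83 m → arm 0.91 m, τ = 85.7 × 0.91 = 77.99 N·m clockwise.
Net moment of existing loads = 203.8 N·m counterclockwise.
The battery pack weighs 32.4 × 10 = 324 N and must supply an equal clockwise moment, so its lever arm about the knife-edge support is 203.8 / 324 = 0.629 m.
That puts it at 1.92 + 0.629 = 2.55 m from the left end.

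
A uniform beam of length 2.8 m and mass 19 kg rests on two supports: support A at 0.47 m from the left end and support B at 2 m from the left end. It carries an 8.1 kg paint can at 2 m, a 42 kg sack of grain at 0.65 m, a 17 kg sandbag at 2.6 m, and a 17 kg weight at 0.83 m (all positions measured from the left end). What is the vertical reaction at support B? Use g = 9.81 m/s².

R_B ≈ 513 N

Taking torques about support A:
Beam weight: 19 × 9.81 = 186.4 N down at 1.4 m → arm 0.93 m, τ = 186.4 × 0.93 = 173.4 N·m clockwise.
Paint can: 8.1 × 9.81 = 79.46 N down at 2 m → arm 1.53 m, τ = 79.46 × 1.53 = 121.6 N·m clockwise.
Sack of grain: 42 × 9.81 = 412 N down at 0.65 m → arm 0.18 m, τ = 412 × 0.18 = 74.16 N·m clockwise.
Sandbag: 17 × 9.81 = 166.8 N down at 2.6 m → arm 2.13 m, τ = 166.8 × 2.13 = 355.3 N·m clockwise.
Weight: 17 × 9.81 = 166.8 N down at 0.83 m → arm 0.36 m, τ = 166.8 × 0.36 = 60.05 N·m clockwise.
Net load moment about support A = 784.5 N·m clockwise.
Reaction R at support B is upward at 2 m, arm 1.53 m → moment R × 1.53 counterclockwise.
Setting net torque to zero: R × 1.53 = 784.5 → R = 513 N.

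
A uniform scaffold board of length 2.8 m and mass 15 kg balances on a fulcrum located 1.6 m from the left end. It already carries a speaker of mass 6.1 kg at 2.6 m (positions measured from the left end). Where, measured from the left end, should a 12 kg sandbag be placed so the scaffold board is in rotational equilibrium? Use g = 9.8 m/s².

About the fulcrum (at 1.6 m from the left end):
Beam weight: 15 × 9.8 = 147 N down at 1.4 m → arm 0.2 m, τ = 147 × 0.2 = 29.4 N·m counterclockwise.
Speaker: 6.1 × 9.8 = 59.78 N down at 2.6 m → arm 1 m, τ = 59.78 × 1 = 59.78 N·m clockwise.
Net moment of existing loads = 30.38 N·m clockwise.
The sandbag weighs 12 × 9.8 = 117.6 N and must supply an equal counterclockwise moment, so its lever arm about the fulcrum is 30.38 / 117.6 = 0.258 m.
That puts it at 1.6 − 0.258 = 1.34 m from the left end.

x ≈ 1.34 m from the left end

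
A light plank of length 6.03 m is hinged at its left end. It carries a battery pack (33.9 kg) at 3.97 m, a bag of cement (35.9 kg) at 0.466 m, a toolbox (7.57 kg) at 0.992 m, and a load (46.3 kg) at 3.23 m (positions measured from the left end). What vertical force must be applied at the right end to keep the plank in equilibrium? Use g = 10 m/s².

F ≈ 511 N

Choose the left end as the axis so the unknown pivot reaction has zero arm there.
Battery pack: 33.9 × 10 = 339 N down at 3.97 m → arm 3.97 m, τ = 339 × 3.97 = 1346 N·m clockwise.
Bag of cement: 35.9 × 10 = 359 N down at 0.466 m → arm 0.466 m, τ = 359 × 0.466 = 167.3 N·m clockwise.
Toolbox: 7.57 × 10 = 75.7 N down at 0.992 m → arm 0.992 m, τ = 75.7 × 0.992 = 75.09 N·m clockwise.
Load: 46.3 × 10 = 463 N down at 3.23 m → arm 3.23 m, τ = 463 × 3.23 = 1495 N·m clockwise.
Net moment of the loads = 3083 N·m clockwise.
The upward force F acts at the right end, arm 6.03 m, giving F × 6.03 counterclockwise.
Setting net torque to zero: F × 6.03 = 3083 → F = 3083 / 6.03 = 511 N.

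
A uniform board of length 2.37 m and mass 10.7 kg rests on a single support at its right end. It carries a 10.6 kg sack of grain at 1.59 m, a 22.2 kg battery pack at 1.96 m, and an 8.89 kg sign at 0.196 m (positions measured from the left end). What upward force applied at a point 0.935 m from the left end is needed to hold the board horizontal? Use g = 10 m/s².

Taking torques about the right end:
Beam weight: 10.7 × 10 = 107 N down at 1.185 m → arm 1.185 m, τ = 107 × 1.185 = 126.8 N·m counterclockwise.
Sack of grain: 10.6 × 10 = 106 N down at 1.59 m → arm 0.78 m, τ = 106 × 0.78 = 82.68 N·m counterclockwise.
Battery pack: 22.2 × 10 = 222 N down at 1.96 m → arm 0.41 m, τ = 222 × 0.41 = 91.02 N·m counterclockwise.
Sign: 8.89 × 10 = 88.9 N down at 0.196 m → arm 2.174 m, τ = 88.9 × 2.174 = 193.3 N·m counterclockwise.
Net moment of the loads = 493.8 N·m counterclockwise.
The upward force F acts at a point 0.935 m from the left end, arm 1.435 m, giving F × 1.435 clockwise.
Balancing moments: F × 1.435 = 493.8, giving F = 493.8 / 1.435 = 344 N.

F ≈ 344 N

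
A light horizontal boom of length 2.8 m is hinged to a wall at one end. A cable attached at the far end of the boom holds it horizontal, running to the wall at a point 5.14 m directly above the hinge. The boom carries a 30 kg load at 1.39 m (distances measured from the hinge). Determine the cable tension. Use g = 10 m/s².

T ≈ 170 N

Choose the hinge as the axis so the unknown hinge reaction has zero arm there.
Load: 30 × 10 = 300 N down at 1.39 m → arm 1.39 m, τ = 300 × 1.39 = 417 N·m clockwise.
Total clockwise load moment = 417 N·m.
The cable tension T acts at 2.8 m; only its component perpendicular to the boom, T sinθ, produces torque. sinθ = h/√(h²+d²) = 5.14/√(5.14²+2.8²) = 0.8782.
Στ = 0 ⇒ T × 2.8 × 0.8782 = 417 ⇒ T = 417 / 2.459 = 170 N.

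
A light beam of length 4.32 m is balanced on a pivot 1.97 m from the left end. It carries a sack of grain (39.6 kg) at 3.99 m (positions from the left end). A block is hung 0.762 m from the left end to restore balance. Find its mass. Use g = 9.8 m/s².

Sum moments about the pivot (at 1.97 m from the left end) (the support reaction has zero arm there).
Sack of grain: 39.6 × 9.8 = 388.1 N down at 3.99 m → arm 2.02 m, τ = 388.1 × 2.02 = 784 N·m clockwise.
Net moment of known loads = 784 N·m clockwise.
An unknown mass m at 0.762 m has arm 1.208 m; its moment is m·g·1.208 counterclockwise.
Balancing moments: m × 9.8 × 1.208 = 784, giving m = 784 / (9.8 × 1.208) = 66.2 kg.

m ≈ 66.2 kg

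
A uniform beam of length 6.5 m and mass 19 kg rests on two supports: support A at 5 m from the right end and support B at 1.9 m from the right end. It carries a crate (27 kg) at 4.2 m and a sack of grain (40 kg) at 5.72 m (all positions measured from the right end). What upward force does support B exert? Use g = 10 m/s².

R_B ≈ 84 N

About support A:
Beam weight: 19 × 10 = 190 N down at 3.25 m → arm 1.75 m, τ = 190 × 1.75 = 332.5 N·m clockwise.
Crate: 27 × 10 = 270 N down at 4.2 m → arm 0.8 m, τ = 270 × 0.8 = 216 N·m clockwise.
Sack of grain: 40 × 10 = 400 N down at 5.72 m → arm 0.72 m, τ = 400 × 0.72 = 288 N·m counterclockwise.
Net load moment about support A = 260.5 N·m clockwise.
Reaction R at support B is upward at 1.9 m, arm 3.1 m → moment R × 3.1 counterclockwise.
Balancing moments: R × 3.1 = 260.5, giving R = 84 N.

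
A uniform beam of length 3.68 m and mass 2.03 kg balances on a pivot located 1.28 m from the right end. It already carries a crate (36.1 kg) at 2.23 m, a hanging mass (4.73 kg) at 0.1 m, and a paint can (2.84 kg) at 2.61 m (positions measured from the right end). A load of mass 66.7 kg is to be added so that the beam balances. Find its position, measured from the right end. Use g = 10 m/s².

x ≈ 0.776 m from the right end

Sum moments about the pivot (at 1.28 m from the right end) (the support reaction has zero arm there).
Beam weight: 2.03 × 10 = 20.3 N down at 1.84 m → arm 0.56 m, τ = 20.3 × 0.56 = 11.37 N·m counterclockwise.
Crate: 36.1 × 10 = 361 N down at 2.23 m → arm 0.95 m, τ = 361 × 0.95 = 342.9 N·m counterclockwise.
Hanging mass: 4.73 × 10 = 47.3 N down at 0.1 m → arm 1.18 m, τ = 47.3 × 1.18 = 55.81 N·m clockwise.
Paint can: 2.84 × 10 = 28.4 N down at 2.61 m → arm 1.33 m, τ = 28.4 × 1.33 = 37.77 N·m counterclockwise.
Net moment of existing loads = 336.2 N·m counterclockwise.
The load weighs 66.7 × 10 = 667 N and must supply an equal clockwise moment, so its lever arm about the pivot is 336.2 / 667 = 0.504 m.
That puts it at 1.28 − 0.504 = 0.776 m from the right end.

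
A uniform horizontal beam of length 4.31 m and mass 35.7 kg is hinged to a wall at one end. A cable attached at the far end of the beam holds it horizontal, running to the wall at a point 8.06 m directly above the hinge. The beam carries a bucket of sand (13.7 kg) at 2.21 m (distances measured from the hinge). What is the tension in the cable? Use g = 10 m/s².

T ≈ 282 N

About the hinge:
Beam weight: 35.7 × 10 = 357 N down at 2.155 m → arm 2.155 m, τ = 357 × 2.155 = 769.3 N·m clockwise.
Bucket of sand: 13.7 × 10 = 137 N down at 2.21 m → arm 2.21 m, τ = 137 × 2.21 = 302.8 N·m clockwise.
Total clockwise load moment = 1072 N·m.
The cable tension T acts at 4.31 m; only its component perpendicular to the beam, T sinθ, produces torque. sinθ = h/√(h²+d²) = 8.06/√(8.06²+4.31²) = 0.8818.
Στ = 0 ⇒ T × 4.31 × 0.8818 = 1072 ⇒ T = 1072 / 3.801 = 282 N.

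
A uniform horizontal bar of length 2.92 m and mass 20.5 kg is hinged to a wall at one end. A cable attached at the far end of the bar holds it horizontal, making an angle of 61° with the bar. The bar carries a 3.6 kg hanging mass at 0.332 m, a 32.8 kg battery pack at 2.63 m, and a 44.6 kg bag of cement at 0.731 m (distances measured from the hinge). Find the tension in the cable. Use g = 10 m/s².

Sum moments about the hinge (the unknown hinge reaction has zero arm there).
Beam weight: 20.5 × 10 = 205 N down at 1.46 m → arm 1.46 m, τ = 205 × 1.46 = 299.3 N·m clockwise.
Hanging mass: 3.6 × 10 = 36 N down at 0.332 m → arm 0.332 m, τ = 36 × 0.332 = 11.95 N·m clockwise.
Battery pack: 32.8 × 10 = 328 N down at 2.63 m → arm 2.63 m, τ = 328 × 2.63 = 862.6 N·m clockwise.
Bag of cement: 44.6 × 10 = 446 N down at 0.731 m → arm 0.731 m, τ = 446 × 0.731 = 326 N·m clockwise.
Total clockwise load moment = 1500 N·m.
The cable tension T acts at 2.92 m; only its component perpendicular to the bar, T sinθ, produces torque. sin 61° = 0.8746.
Balancing moments: T × 2.92 × 0.8746 = 1500, giving T = 1500 / 2.554 = 587 N.

T ≈ 587 N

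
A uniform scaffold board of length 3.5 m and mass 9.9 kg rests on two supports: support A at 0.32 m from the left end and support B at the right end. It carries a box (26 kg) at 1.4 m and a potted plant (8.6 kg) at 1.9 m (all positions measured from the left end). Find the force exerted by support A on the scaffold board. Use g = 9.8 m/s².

R_A ≈ 264 N

Sum moments about support B (its reaction then has zero moment arm).
Beam weight: 9.9 × 9.8 = 97.02 N down at 1.75 m → arm 1.75 m, τ = 97.02 × 1.75 = 169.8 N·m counterclockwise.
Box: 26 × 9.8 = 254.8 N down at 1.4 m → arm 2.1 m, τ = 254.8 × 2.1 = 535.1 N·m counterclockwise.
Potted plant: 8.6 × 9.8 = 84.28 N down at 1.9 m → arm 1.6 m, τ = 84.28 × 1.6 = 134.8 N·m counterclockwise.
Net load moment about support B = 839.7 N·m counterclockwise.
Reaction R at support A is upward at 0.32 m, arm 3.18 m → moment R × 3.18 clockwise.
Στ = 0 ⇒ R × 3.18 = 839.7 ⇒ R = 264 N.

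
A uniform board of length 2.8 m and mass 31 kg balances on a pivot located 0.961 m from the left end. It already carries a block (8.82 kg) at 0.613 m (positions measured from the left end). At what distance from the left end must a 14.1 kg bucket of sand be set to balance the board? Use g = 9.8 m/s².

About the pivot (at 0.961 m from the left end):
Beam weight: 31 × 9.8 = 303.8 N down at 1.4 m → arm 0.439 m, τ = 303.8 × 0.439 = 133.4 N·m clockwise.
Block: 8.82 × 9.8 = 86.44 N down at 0.613 m → arm 0.348 m, τ = 86.44 × 0.348 = 30.08 N·m counterclockwise.
Net moment of existing loads = 103.3 N·m clockwise.
The bucket of sand weighs 14.1 × 9.8 = 138.2 N and must supply an equal counterclockwise moment, so its lever arm about the pivot is 103.3 / 138.2 = 0.747 m.
That puts it at 0.961 − 0.747 = 0.214 m from the left end.

x ≈ 0.214 m from the left end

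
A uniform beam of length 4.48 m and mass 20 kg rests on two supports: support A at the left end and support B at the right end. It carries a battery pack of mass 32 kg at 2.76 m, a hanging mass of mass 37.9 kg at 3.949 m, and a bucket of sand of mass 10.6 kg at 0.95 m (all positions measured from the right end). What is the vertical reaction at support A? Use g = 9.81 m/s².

Taking torques about support B:
Beam weight: 20 × 9.81 = 196.2 N down at 2.24 m → arm 2.24 m, τ = 196.2 × 2.24 = 439.5 N·m counterclockwise.
Battery pack: 32 × 9.81 = 313.9 N down at 2.76 m → arm 2.76 m, τ = 313.9 × 2.76 = 866.4 N·m counterclockwise.
Hanging mass: 37.9 × 9.81 = 371.8 N down at 3.949 m → arm 3.949 m, τ = 371.8 × 3.949 = 1468 N·m counterclockwise.
Bucket of sand: 10.6 × 9.81 = 104 N down at 0.95 m → arm 0.95 m, τ = 104 × 0.95 = 98.8 N·m counterclockwise.
Net load moment about support B = 2873 N·m counterclockwise.
Reaction R at support A is upward at 4.48 m, arm 4.48 m → moment R × 4.48 clockwise.
For rotational equilibrium, R × 4.48 = 2873, so R = 641 N.

R_A ≈ 641 N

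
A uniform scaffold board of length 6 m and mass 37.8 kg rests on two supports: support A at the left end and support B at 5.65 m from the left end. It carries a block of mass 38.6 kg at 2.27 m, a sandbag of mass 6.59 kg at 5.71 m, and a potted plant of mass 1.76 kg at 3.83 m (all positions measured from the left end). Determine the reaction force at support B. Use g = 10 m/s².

Taking torques about support A:
Beam weight: 37.8 × 10 = 378 N down at 3 m → arm 3 m, τ = 378 × 3 = 1134 N·m clockwise.
Block: 38.6 × 10 = 386 N down at 2.27 m → arm 2.27 m, τ = 386 × 2.27 = 876.2 N·m clockwise.
Sandbag: 6.59 × 10 = 65.9 N down at 5.71 m → arm 5.71 m, τ = 65.9 × 5.71 = 376.3 N·m clockwise.
Potted plant: 1.76 × 10 = 17.6 N down at 3.83 m → arm 3.83 m, τ = 17.6 × 3.83 = 67.41 N·m clockwise.
Net load moment about support A = 2454 N·m clockwise.
Reaction R at support B is upward at 5.65 m, arm 5.65 m → moment R × 5.65 counterclockwise.
Setting net torque to zero: R × 5.65 = 2454 → R = 434 N.

R_B ≈ 434 N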